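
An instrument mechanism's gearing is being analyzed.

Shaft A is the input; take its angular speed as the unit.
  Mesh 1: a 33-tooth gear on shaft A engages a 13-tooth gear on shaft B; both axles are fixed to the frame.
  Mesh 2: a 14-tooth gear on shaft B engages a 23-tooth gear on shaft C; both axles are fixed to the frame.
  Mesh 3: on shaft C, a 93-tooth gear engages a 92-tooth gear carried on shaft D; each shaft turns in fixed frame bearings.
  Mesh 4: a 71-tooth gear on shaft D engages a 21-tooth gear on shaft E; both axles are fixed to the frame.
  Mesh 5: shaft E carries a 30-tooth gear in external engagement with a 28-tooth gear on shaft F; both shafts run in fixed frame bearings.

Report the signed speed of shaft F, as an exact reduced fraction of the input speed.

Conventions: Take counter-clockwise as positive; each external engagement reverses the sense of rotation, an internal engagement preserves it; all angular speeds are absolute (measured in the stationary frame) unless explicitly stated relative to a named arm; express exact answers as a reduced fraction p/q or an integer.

5-mesh fixed-axis compound train (all bearings frame-fixed)
mesh 1 [33T→13T]: |ω|/ω_in = 1×33/13 = 33/13, sense flips to −
mesh 2 [14T→23T]: |ω|/ω_in = (33/13)×14/23 = 462/299, sense flips to +
mesh 3 [93T→92T]: |ω|/ω_in = (462/299)×93/92 = 21483/13754, sense flips to −
mesh 4 [71T→21T]: |ω|/ω_in = (21483/13754)×71/21 = 72633/13754, sense flips to +
mesh 5 [30T→28T]: |ω|/ω_in = (72633/13754)×30/28 = 1089495/192556, sense flips to −
signed output speed (× input speed) = -1089495/192556

-1089495/192556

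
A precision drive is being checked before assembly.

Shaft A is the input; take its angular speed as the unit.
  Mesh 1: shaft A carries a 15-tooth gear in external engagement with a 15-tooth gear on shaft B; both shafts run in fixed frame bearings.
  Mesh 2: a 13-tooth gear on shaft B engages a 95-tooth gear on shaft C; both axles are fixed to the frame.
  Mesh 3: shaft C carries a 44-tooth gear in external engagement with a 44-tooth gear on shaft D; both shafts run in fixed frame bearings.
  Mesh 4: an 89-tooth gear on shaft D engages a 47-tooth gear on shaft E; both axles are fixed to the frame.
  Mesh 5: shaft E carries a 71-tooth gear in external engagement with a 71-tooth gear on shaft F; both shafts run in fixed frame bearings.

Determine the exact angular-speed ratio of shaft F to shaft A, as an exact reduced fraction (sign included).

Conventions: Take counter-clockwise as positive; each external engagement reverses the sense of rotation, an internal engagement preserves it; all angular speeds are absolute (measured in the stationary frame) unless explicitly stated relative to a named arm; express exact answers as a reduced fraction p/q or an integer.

class = fixed-axis compound train [5 meshes; 5 ratios multiply, 5 sense flips]
mesh 1 [15T→15T]: running ratio 1, sense −
mesh 2 [13T→95T]: running ratio 13/95, sense +
mesh 3 [44T→44T]: running ratio 13/95, sense −
mesh 4 [89T→47T]: running ratio 1157/4465, sense +
mesh 5 [71T→71T]: running ratio 1157/4465, sense −
ω_out/ω_in = -1157/4465

-1157/4465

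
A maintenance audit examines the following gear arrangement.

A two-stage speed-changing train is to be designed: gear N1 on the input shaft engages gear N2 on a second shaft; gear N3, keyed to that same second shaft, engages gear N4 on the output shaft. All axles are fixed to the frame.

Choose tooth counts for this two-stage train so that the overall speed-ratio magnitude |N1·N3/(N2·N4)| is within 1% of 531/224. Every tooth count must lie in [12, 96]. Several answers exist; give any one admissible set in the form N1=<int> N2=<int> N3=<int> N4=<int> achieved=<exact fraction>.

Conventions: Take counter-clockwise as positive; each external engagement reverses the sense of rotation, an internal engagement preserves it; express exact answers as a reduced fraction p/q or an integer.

N1=18 N2=14 N3=59 N4=32 achieved=531/224

class = fixed-axis compound train [2-stage, 531/224 wanted]
target = 531/224 in lowest terms: an exact hit needs N1·N3 = k·531 and N2·N4 = k·224 for one integer k, every count in [12, 96]; additionally prefer no 1:1 stage (N1 ≠ N2, N3 ≠ N4)
k = 1: no 1:1-free in-range split of k·531 and k·224 into factor pairs; take k = 2
k = 2: N1·N3 = 1062 = 18·59, N2·N4 = 448 = 14·32
achieved = 18·59/(14·32) = 531/224; |achieved − target| = 0 ≤ 531/22400 ✓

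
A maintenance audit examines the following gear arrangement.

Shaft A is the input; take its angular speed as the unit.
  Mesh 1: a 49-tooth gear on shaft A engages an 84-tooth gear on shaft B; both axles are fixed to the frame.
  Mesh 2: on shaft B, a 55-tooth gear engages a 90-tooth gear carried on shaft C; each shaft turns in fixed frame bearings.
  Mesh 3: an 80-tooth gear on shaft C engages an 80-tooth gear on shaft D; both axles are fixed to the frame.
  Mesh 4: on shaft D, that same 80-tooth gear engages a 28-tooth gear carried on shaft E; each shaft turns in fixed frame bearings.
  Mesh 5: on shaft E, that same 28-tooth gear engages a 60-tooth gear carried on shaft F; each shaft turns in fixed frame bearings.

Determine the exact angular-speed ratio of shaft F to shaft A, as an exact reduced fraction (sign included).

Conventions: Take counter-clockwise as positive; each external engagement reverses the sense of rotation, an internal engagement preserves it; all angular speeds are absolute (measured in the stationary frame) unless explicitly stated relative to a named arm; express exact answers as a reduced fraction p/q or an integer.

class = fixed-axis compound train [5 meshes; 5 ratios multiply, 5 sense flips]
mesh 1 [49T→84T]: running ratio 7/12, sense −
mesh 2 [55T→90T]: running ratio 77/216, sense +
mesh 3 [80T→80T]: running ratio 77/216, sense −
mesh 4 [80T→28T]: running ratio 55/54, sense +
mesh 5 [28T→60T]: running ratio 77/162, sense −
ω_out/ω_in = -77/162

-77/162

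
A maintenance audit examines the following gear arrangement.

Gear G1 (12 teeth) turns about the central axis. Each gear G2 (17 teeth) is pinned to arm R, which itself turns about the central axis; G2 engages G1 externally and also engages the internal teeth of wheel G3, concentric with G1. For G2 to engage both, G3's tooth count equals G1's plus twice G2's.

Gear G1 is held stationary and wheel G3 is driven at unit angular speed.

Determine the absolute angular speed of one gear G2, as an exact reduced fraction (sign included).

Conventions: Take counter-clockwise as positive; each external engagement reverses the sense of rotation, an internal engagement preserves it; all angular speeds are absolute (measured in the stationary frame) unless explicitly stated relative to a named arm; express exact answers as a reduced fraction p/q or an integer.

recognized (axles ride arm R): planetary set, 12/17/46 teeth
ring teeth: 12 + 2·17 = 46
12(ω_sun−ω_arm) = −46(ω_ring−ω_arm),  ω_sun = 0, ω_ring = 1
12(0−ω_arm) = −46(1−ω_arm)  ⇒  58·ω_arm = 46  ⇒  ω_arm = 23/29
sun–planet mesh: 12·(0−23/29) = −17·(ω_p−ω_arm)  ⇒  ω_p−ω_arm = 276/493
ω_p = 23/29 + 276/493 = 23/17
exact speed ratio = 23/17

23/17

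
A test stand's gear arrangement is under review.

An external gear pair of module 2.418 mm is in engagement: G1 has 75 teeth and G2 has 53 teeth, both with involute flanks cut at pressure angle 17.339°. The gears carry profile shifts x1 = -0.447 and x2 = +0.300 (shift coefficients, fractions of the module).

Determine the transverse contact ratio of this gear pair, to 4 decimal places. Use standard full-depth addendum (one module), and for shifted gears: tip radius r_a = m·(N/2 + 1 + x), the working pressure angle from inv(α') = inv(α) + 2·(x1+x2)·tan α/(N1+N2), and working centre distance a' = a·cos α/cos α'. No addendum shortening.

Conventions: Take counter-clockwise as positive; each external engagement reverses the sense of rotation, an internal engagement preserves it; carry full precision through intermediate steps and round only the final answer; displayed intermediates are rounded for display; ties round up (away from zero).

topology: single-mesh involute geometry — m = 2.418, 75T/53T pair
base radii: r_b1 = 86.554561, r_b2 = 61.165223
tip radii: r_a1 = 92.012154, r_a2 = 67.220400
inv(α') = inv(17.339°) + 2·(-0.447+0.300)·tan α/(75+53) = 0.00887243  ⇒  α' = 16.90611°
a' = a·cos α / cos α' = 154.7520·cos 17.339°/cos 16.90611° = 154.392219
action lengths: √(r_a1²−r_b1²) = 31.217694, √(r_a2²−r_b2²) = 27.881851
base pitch p_b = π·m·cos α = 7.251178
CR = (31.217694 + 27.881851 − 154.392219·sin 16.90611°)/7.251178 = 1.958528
contact ratio ≈ 1.9585

1.9585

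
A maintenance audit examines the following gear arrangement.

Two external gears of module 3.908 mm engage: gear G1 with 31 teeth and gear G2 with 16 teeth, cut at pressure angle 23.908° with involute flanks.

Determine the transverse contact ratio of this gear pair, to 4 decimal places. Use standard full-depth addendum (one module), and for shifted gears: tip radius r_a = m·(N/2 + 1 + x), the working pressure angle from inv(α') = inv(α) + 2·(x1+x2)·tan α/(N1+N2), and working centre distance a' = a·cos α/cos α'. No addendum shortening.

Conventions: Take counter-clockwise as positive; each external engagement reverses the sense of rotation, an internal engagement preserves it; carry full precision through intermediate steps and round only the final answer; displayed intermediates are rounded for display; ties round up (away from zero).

topology: single-mesh involute geometry — m = 3.908, 31T/16T pair
base radii: r_b1 = 55.376592, r_b2 = 28.581467
tip radii: r_a1 = 64.482000, r_a2 = 35.172000
no profile shift: α' = α, a' = a
action lengths: √(r_a1²−r_b1²) = 33.035759, √(r_a2²−r_b2²) = 20.498033
base pitch p_b = π·m·cos α = 11.223916
CR = (33.035759 + 20.498033 − 91.838000·sin 23.90800°)/11.223916 = 1.453564
contact ratio ≈ 1.4536

1.4536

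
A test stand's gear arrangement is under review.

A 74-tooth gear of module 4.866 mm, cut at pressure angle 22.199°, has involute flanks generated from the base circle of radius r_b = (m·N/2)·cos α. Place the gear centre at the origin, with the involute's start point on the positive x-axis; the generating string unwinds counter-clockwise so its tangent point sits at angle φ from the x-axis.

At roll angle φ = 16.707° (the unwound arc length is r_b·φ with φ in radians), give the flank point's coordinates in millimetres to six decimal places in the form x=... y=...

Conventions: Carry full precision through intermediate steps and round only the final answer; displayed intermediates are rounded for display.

x=173.633628 y=1.365955

topology: single-mesh involute geometry — m = 4.866, N = 74
pitch radius r_p = m·N/2 = 4.866·74/2 = 180.042000
base radius r_b = r_p·cos α = 180.042000·cos 22.199° = 166.696779
roll angle φ = 16.707° = 0.29159216 rad
x = r_b·(cos φ + φ·sin φ) = 173.633628
y = r_b·(sin φ − φ·cos φ) = 1.365955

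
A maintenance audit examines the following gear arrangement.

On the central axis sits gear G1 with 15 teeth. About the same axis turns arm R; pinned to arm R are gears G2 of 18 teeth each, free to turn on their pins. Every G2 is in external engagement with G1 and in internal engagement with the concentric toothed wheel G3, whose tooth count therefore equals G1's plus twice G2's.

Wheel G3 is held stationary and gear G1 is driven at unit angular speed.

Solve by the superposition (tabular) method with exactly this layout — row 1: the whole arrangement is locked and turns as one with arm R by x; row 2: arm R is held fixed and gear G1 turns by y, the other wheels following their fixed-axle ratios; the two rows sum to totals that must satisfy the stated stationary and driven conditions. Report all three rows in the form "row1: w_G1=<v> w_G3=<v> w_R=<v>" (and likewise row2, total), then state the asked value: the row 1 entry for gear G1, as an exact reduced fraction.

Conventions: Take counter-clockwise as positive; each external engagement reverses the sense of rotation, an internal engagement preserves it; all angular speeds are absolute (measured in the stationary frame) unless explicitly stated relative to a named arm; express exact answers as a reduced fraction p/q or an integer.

class = planetary set [G3 = 15+2·18 = 51; Willis about the carrier]
superposition row 1 [locked train]: every member turns x
row 2: sun turns y, ring = −(15/51)·y, arm 0
boundary: total ω_ring = x − (15/51)·y = 0 and total ω_sun = x + y = 1  ⇒  y = 17/22, x = 5/22
row 2 ring = −(15/51)·17/22 = -5/22
totals (row 1 + row 2): sun 5/22 + 17/22 = 1, ring 5/22 + (-5/22) = 0, arm 5/22 + 0 = 5/22
asked cell (row1, sun) = 5/22

row1: w_G1=5/22 w_G3=5/22 w_R=5/22
row2: w_G1=17/22 w_G3=-5/22 w_R=0
total: w_G1=1 w_G3=0 w_R=5/22
asked value: 5/22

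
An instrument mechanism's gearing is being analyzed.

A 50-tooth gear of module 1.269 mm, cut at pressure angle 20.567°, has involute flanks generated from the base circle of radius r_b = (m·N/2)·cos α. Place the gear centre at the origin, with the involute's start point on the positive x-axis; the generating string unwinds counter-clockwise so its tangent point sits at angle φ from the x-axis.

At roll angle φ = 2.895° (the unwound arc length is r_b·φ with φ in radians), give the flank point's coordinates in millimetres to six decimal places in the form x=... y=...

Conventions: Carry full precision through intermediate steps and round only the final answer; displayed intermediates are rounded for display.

class = single-mesh tooth geometry [base-circle involute, m = 1.269, 50T]
pitch radius r_p = m·N/2 = 1.269·50/2 = 31.725000
base radius r_b = r_p·cos α = 31.725000·cos 20.567° = 29.702913
roll angle φ = 2.895° = 0.05052728 rad
x = r_b·(cos φ + φ·sin φ) = 29.740804
y = r_b·(sin φ − φ·cos φ) = 0.001277

x=29.740804 y=0.001277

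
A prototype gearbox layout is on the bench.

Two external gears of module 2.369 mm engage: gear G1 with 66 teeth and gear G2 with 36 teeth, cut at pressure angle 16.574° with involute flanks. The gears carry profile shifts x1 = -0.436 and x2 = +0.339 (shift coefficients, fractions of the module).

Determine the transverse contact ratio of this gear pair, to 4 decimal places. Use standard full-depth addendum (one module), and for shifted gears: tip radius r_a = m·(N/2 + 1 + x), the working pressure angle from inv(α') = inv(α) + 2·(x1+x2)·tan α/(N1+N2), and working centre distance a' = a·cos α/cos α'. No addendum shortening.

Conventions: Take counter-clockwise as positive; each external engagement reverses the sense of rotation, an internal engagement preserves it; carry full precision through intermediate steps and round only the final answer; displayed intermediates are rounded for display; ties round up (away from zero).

class = single-mesh tooth geometry [involute pair 66T × 36T, m = 2.369]
base radii: r_b1 = 74.928911, r_b2 = 40.870315
tip radii: r_a1 = 79.513116, r_a2 = 45.814091
inv(α') = inv(16.574°) + 2·(-0.436+0.339)·tan α/(66+36) = 0.00778197  ⇒  α' = 16.19895°
a' = a·cos α / cos α' = 120.8190·cos 16.574°/cos 16.19895° = 120.586661
action lengths: √(r_a1²−r_b1²) = 26.608155, √(r_a2²−r_b2²) = 20.701407
base pitch p_b = π·m·cos α = 7.133216
CR = (26.608155 + 20.701407 − 120.586661·sin 16.19895°)/7.133216 = 1.916258
contact ratio ≈ 1.9163

1.9163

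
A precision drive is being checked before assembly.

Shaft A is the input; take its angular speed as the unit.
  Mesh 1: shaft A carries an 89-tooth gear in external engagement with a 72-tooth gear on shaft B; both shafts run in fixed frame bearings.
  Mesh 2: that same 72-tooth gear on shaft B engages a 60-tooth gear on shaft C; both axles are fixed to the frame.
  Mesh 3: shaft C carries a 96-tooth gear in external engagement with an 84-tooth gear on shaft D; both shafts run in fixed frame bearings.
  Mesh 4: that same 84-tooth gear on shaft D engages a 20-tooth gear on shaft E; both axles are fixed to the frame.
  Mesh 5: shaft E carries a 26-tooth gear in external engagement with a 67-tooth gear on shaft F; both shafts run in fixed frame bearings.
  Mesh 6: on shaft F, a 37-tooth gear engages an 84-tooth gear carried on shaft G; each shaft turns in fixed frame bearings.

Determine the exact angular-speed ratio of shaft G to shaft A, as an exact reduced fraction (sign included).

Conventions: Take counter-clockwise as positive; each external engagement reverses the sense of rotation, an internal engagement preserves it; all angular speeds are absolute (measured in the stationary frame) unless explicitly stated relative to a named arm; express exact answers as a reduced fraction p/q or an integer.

42809/35175

class = fixed-axis compound train [6 meshes; 6 ratios multiply, 6 sense flips]
mesh 1 [89T→72T]: running ratio 89/72, sense −
mesh 2 [72T→60T]: running ratio 89/60, sense +
mesh 3 [96T→84T]: running ratio 178/105, sense −
mesh 4 [84T→20T]: running ratio 178/25, sense +
mesh 5 [26T→67T]: running ratio 4628/1675, sense −
mesh 6 [37T→84T]: running ratio 42809/35175, sense +
ω_out/ω_in = 42809/35175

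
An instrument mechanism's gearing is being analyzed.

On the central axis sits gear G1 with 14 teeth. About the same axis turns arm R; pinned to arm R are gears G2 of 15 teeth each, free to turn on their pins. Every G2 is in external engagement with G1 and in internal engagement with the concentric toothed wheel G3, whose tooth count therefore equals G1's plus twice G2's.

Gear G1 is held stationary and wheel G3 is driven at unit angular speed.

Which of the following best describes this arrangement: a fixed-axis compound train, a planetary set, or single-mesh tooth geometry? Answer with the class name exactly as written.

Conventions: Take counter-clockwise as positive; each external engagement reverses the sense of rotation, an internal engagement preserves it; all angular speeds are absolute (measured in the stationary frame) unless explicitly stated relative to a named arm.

topology: planetary set — G1 14T / G2 15T / G3 44T, arm = carrier (Willis)
classification: planetary set

planetary set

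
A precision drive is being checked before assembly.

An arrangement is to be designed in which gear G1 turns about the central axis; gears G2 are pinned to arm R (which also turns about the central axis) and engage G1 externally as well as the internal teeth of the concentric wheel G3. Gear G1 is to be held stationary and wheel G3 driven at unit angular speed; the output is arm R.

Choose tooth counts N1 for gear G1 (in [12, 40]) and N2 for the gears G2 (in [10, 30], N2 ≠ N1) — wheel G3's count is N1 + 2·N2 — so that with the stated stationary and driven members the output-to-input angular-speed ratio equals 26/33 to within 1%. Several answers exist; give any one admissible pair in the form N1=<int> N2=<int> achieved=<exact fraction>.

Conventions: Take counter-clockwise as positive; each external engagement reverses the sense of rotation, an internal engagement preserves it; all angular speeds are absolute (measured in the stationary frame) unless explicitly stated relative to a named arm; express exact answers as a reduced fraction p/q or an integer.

N1=14 N2=19 achieved=26/33

planetary set to be sized for 26/33 (Willis relation)
Willis with ω_sun = 0: ω_arm/ω_ring = N3/(N1+N3); set equal to 26/33  ⇒  N3/N1 = (26/33)/(1 − 26/33) = 26/7
N3 = N1 + 2·N2  ⇒  N2/N1 = (N3/N1 − 1)/2 = (26/7 − 1)/2 = 19/14
smallest multiple with N1 ≥ 12 and N2 ≥ 10: k = 1  ⇒  N1 = 1·14 = 14, N2 = 1·19 = 19 (N1 ≤ 40, N2 ≤ 30, N2 ≠ N1 ✓), N3 = 14 + 2·19 = 52
check: N3/(N1+N3) with N1 = 14, N3 = 52 gives 26/33; |achieved − target| = 0 ≤ 13/1650 ✓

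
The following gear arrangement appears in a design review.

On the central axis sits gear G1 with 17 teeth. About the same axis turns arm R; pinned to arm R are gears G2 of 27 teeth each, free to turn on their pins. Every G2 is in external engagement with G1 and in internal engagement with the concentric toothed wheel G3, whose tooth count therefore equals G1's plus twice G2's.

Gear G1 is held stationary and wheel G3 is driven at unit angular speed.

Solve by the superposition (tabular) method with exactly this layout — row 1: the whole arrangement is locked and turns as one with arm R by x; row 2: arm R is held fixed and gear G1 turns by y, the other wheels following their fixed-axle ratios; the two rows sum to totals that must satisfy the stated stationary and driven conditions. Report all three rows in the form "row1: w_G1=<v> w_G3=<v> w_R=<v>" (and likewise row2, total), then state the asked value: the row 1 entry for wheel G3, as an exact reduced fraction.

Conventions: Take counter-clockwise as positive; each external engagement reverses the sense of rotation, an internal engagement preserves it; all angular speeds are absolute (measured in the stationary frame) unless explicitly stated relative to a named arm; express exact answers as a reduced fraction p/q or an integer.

recognized (axles ride arm R): planetary set, 17/27/71 teeth
row 1 — lock + rotate with arm: ω_sun = ω_ring = ω_arm = x
row 2 — arm fixed, fixed-axis ratios: sun y, ring −(17/71)·y, arm 0
boundary: total ω_sun = x + y = 0 and total ω_ring = x − (17/71)·y = 1  ⇒  y = -71/88, x = 71/88
row 2 ring = −(17/71)·(-71/88) = 17/88
totals (row 1 + row 2): sun 71/88 + (-71/88) = 0, ring 71/88 + 17/88 = 1, arm 71/88 + 0 = 71/88
asked cell (row1, ring) = 71/88

row1: w_G1=71/88 w_G3=71/88 w_R=71/88
row2: w_G1=-71/88 w_G3=17/88 w_R=0
total: w_G1=0 w_G3=1 w_R=71/88
asked value: 71/88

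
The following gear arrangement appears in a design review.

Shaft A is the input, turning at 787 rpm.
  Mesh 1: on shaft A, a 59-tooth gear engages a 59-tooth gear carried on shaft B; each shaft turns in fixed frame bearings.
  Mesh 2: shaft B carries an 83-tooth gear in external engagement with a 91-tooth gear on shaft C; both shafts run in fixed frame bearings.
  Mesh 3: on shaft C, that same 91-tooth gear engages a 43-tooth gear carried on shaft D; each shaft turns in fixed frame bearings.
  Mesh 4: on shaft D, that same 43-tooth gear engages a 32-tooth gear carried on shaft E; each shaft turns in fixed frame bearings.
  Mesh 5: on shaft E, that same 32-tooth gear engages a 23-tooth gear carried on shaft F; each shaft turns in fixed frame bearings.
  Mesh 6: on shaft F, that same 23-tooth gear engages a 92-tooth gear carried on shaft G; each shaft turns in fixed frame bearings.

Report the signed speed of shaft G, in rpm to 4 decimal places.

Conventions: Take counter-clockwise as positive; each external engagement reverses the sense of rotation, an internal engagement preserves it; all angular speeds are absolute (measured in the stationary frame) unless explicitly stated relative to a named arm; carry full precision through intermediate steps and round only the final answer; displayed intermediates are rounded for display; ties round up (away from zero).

6-mesh fixed-axis compound train (all bearings frame-fixed)
mesh 1 [59T→59T]: ω = 787.0000×59/59 = 787.0000 rpm, sense flips to −
mesh 2 [83T→91T]: ω = 787.0000×83/91 = 717.8132 rpm, sense flips to +
mesh 3 [91T→43T]: ω = 717.8132×91/43 = 1519.0930 rpm, sense flips to −
mesh 4 [43T→32T]: ω = 1519.0930×43/32 = 2041.2813 rpm, sense flips to +
mesh 5 [32T→23T]: ω = 2041.2813×32/23 = 2840.0435 rpm, sense flips to −
mesh 6 [23T→92T]: ω = 2840.0435×23/92 = 710.0109 rpm, sense flips to +
signed output speed = +710.0109 rpm

+710.0109 rpm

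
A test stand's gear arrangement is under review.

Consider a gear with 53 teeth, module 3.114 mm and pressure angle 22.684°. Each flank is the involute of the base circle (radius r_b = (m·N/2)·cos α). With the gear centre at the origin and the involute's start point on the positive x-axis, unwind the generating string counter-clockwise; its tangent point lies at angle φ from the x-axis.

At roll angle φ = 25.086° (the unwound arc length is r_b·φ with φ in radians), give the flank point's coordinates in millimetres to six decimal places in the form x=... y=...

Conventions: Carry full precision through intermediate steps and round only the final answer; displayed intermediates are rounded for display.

x=83.089341 y=2.089567

single-mesh involute tooth geometry (53T wheel at module 3.114)
pitch radius r_p = m·N/2 = 3.114·53/2 = 82.521000
base radius r_b = r_p·cos α = 82.521000·cos 22.684° = 76.137656
roll angle φ = 25.086° = 0.43783330 rad
x = r_b·(cos φ + φ·sin φ) = 83.089341
y = r_b·(sin φ − φ·cos φ) = 2.089567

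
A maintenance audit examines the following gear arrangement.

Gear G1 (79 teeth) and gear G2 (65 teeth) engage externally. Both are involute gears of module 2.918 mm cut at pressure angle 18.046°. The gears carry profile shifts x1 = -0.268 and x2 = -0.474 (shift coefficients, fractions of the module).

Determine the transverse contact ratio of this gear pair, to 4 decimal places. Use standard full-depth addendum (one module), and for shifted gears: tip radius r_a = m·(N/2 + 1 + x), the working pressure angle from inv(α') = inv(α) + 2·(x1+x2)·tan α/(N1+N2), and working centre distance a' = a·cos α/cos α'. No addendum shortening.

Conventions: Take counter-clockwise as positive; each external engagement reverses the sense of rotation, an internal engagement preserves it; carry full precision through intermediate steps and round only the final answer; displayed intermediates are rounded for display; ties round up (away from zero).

2.1608

class = single-mesh tooth geometry [involute pair 79T × 65T, m = 2.918]
base radii: r_b1 = 109.591094, r_b2 = 90.169888
tip radii: r_a1 = 117.396976, r_a2 = 96.369868
inv(α') = inv(18.046°) + 2·(-0.268-0.474)·tan α/(79+65) = 0.00748779  ⇒  α' = 15.99658°
a' = a·cos α / cos α' = 210.0960·cos 18.046°/cos 15.99658° = 207.807677
action lengths: √(r_a1²−r_b1²) = 42.093254, √(r_a2²−r_b2²) = 34.007982
base pitch p_b = π·m·cos α = 8.716217
CR = (42.093254 + 34.007982 − 207.807677·sin 15.99658°)/8.716217 = 2.160755
contact ratio ≈ 2.1608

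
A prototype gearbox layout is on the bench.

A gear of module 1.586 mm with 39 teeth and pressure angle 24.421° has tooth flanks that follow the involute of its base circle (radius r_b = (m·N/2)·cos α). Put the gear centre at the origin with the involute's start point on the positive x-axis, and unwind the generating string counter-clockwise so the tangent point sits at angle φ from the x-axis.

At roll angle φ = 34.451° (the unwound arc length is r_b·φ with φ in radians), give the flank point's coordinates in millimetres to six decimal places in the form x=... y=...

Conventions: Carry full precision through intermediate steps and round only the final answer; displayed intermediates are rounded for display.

class = single-mesh tooth geometry [base-circle involute, m = 1.586, 39T]
pitch radius r_p = m·N/2 = 1.586·39/2 = 30.927000
base radius r_b = r_p·cos α = 30.927000·cos 24.421° = 28.160029
roll angle φ = 34.451° = 0.60128338 rad
x = r_b·(cos φ + φ·sin φ) = 32.799592
y = r_b·(sin φ − φ·cos φ) = 1.967732

x=32.799592 y=1.967732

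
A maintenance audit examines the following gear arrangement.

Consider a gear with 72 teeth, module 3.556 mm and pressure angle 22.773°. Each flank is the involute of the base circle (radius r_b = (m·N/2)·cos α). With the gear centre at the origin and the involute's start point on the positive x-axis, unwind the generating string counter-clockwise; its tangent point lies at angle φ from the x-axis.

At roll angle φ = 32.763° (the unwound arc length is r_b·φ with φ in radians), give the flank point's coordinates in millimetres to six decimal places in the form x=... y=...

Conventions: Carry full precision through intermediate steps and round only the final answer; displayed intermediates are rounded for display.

class = single-mesh tooth geometry [base-circle involute, m = 3.556, 72T]
pitch radius r_p = m·N/2 = 3.556·72/2 = 128.016000
base radius r_b = r_p·cos α = 128.016000·cos 22.773° = 118.036597
roll angle φ = 32.763° = 0.57182222 rad
x = r_b·(cos φ + φ·sin φ) = 135.785357
y = r_b·(sin φ − φ·cos φ) = 7.118868

x=135.785357 y=7.118868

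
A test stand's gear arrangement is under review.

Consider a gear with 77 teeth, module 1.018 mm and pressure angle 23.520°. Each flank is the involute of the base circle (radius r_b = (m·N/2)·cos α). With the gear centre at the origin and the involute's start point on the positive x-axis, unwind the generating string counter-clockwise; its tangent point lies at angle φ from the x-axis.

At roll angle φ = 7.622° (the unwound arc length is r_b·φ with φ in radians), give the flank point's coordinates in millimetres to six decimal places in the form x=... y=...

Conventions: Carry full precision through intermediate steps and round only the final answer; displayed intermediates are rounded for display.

x=36.253455 y=0.028151

class = single-mesh tooth geometry [base-circle involute, m = 1.018, 77T]
pitch radius r_p = m·N/2 = 1.018·77/2 = 39.193000
base radius r_b = r_p·cos α = 39.193000·cos 23.520° = 35.936878
roll angle φ = 7.622° = 0.13302900 rad
x = r_b·(cos φ + φ·sin φ) = 36.253455
y = r_b·(sin φ − φ·cos φ) = 0.028151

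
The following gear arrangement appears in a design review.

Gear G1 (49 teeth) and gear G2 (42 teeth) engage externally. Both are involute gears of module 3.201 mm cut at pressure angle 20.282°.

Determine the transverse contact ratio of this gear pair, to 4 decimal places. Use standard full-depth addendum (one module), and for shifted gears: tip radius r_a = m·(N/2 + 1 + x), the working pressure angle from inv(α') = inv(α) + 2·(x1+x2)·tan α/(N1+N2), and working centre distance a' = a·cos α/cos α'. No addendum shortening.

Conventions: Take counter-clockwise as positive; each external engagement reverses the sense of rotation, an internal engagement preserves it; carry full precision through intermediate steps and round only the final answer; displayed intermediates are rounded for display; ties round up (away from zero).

1.7227

topology: single-mesh involute geometry — m = 3.201, 49T/42T pair
base radii: r_b1 = 73.562015, r_b2 = 63.053156
tip radii: r_a1 = 81.625500, r_a2 = 70.422000
no profile shift: α' = α, a' = a
action lengths: √(r_a1²−r_b1²) = 35.374457, √(r_a2²−r_b2²) = 31.361723
base pitch p_b = π·m·cos α = 9.432730
CR = (35.374457 + 31.361723 − 145.645500·sin 20.28200°)/9.432730 = 1.722670
contact ratio ≈ 1.7227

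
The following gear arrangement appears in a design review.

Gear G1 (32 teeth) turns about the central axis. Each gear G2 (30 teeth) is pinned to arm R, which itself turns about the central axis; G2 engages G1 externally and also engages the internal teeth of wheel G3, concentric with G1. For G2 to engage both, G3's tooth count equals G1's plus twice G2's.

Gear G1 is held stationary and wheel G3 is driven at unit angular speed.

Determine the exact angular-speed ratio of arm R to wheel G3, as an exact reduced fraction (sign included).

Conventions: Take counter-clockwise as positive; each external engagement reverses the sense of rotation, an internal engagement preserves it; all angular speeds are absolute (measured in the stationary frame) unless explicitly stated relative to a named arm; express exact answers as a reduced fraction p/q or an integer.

class = planetary set [G3 = 32+2·30 = 92; Willis about the carrier]
ring teeth: 32 + 2·30 = 92
32(ω_sun−ω_arm) = −92(ω_ring−ω_arm),  ω_sun = 0, ω_ring = 1
32(0−ω_arm) = −92(1−ω_arm)  ⇒  124·ω_arm = 92  ⇒  ω_arm = 23/31
ω_out/ω_in = 23/31

23/31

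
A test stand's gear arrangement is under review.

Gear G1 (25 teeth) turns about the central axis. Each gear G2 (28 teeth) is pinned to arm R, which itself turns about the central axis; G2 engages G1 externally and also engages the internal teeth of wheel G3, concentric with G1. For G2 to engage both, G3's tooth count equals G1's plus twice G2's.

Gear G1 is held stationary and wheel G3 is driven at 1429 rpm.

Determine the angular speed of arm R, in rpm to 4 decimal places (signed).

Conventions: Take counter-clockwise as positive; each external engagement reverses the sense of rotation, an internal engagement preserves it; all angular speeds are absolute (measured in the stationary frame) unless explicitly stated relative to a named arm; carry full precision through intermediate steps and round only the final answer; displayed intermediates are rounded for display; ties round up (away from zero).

topology: planetary set — G1 25T / G2 28T / G3 81T, arm = carrier (Willis)
normalise by the input: solve with ω_ring = 1, then scale by 1429 rpm
ring teeth: 25 + 2·28 = 81
25(ω_sun−ω_arm) = −81(ω_ring−ω_arm),  ω_sun = 0, ω_ring = 1
25(0−ω_arm) = −81(1−ω_arm)  ⇒  106·ω_arm = 81  ⇒  ω_arm = 81/106
scale: ω_arm = 81/106 × 1429 rpm = +1091.9717 rpm

+1091.9717 rpm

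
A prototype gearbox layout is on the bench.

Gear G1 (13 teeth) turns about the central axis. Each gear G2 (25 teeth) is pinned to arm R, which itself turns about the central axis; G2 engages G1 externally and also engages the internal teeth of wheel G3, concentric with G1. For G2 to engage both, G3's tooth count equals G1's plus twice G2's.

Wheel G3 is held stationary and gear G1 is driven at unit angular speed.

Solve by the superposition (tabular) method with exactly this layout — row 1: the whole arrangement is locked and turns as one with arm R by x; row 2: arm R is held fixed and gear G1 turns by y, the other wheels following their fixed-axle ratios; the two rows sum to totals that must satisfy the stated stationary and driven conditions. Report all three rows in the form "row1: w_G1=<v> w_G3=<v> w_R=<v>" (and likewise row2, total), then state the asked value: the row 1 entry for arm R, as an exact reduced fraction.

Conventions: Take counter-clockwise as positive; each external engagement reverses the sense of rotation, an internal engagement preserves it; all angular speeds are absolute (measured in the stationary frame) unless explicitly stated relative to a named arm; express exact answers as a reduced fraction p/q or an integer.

class = planetary set [G3 = 13+2·25 = 63; Willis about the carrier]
row 1: whole set turns with the arm by x
superposition row 2 [arm held]: sun y, ring −(13/63)·y, arm 0
boundary: total ω_ring = x − (13/63)·y = 0 and total ω_sun = x + y = 1  ⇒  y = 63/76, x = 13/76
row 2 ring = −(13/63)·63/76 = -13/76
totals (row 1 + row 2): sun 13/76 + 63/76 = 1, ring 13/76 + (-13/76) = 0, arm 13/76 + 0 = 13/76
asked cell (row1, arm) = 13/76

row1: w_G1=13/76 w_G3=13/76 w_R=13/76
row2: w_G1=63/76 w_G3=-13/76 w_R=0
total: w_G1=1 w_G3=0 w_R=13/76
asked value: 13/76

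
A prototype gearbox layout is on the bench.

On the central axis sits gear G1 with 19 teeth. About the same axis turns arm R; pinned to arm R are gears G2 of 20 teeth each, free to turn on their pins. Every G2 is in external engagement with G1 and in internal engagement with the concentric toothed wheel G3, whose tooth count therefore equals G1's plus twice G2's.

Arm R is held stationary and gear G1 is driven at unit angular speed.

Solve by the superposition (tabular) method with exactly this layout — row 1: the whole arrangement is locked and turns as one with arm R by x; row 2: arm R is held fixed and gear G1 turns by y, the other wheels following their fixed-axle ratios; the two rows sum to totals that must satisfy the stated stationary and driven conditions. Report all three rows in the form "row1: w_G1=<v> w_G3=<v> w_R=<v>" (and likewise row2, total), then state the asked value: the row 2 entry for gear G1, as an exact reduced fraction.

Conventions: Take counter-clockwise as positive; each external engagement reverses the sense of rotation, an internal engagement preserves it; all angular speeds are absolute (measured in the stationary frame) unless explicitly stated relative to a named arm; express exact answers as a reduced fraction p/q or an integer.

row1: w_G1=0 w_G3=0 w_R=0
row2: w_G1=1 w_G3=-19/59 w_R=0
total: w_G1=1 w_G3=-19/59 w_R=0
asked value: 1

class = planetary set [G3 = 19+2·20 = 59; Willis about the carrier]
row 1 — lock + rotate with arm: ω_sun = ω_ring = ω_arm = x
row 2 (arm held, sun turns y): ω_ring = −(19/59)·y, ω_arm = 0
boundary: total ω_arm = x = 0 and total ω_sun = x + y = 1  ⇒  y = 1, x = 0
row 2 ring = −(19/59)·1 = -19/59
totals (row 1 + row 2): sun 0 + 1 = 1, ring 0 + (-19/59) = -19/59, arm 0 + 0 = 0
asked cell (row2, sun) = 1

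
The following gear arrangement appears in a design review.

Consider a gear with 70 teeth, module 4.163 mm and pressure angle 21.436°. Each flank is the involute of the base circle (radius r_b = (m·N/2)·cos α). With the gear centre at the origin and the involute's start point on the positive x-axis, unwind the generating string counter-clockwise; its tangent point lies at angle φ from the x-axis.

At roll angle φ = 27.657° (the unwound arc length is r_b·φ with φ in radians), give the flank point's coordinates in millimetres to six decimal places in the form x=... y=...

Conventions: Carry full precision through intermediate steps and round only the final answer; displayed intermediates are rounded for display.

x=150.518250 y=4.967250

single-mesh involute tooth geometry (70T wheel at module 4.163)
pitch radius r_p = m·N/2 = 4.163·70/2 = 145.705000
base radius r_b = r_p·cos α = 145.705000·cos 21.436° = 135.626057
roll angle φ = 27.657° = 0.48270571 rad
x = r_b·(cos φ + φ·sin φ) = 150.518250
y = r_b·(sin φ − φ·cos φ) = 4.967250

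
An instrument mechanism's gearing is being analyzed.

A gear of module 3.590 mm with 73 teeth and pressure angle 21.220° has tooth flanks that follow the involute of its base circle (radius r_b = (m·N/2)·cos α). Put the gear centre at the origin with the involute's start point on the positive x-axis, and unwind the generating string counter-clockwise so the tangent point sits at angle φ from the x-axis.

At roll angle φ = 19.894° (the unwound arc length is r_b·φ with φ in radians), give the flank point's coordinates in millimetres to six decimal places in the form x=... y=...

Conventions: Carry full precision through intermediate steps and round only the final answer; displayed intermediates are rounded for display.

x=129.293219 y=1.683944

class = single-mesh tooth geometry [base-circle involute, m = 3.590, 73T]
pitch radius r_p = m·N/2 = 3.590·73/2 = 131.035000
base radius r_b = r_p·cos α = 131.035000·cos 21.220° = 122.150501
roll angle φ = 19.894° = 0.34721580 rad
x = r_b·(cos φ + φ·sin φ) = 129.293219
y = r_b·(sin φ − φ·cos φ) = 1.683944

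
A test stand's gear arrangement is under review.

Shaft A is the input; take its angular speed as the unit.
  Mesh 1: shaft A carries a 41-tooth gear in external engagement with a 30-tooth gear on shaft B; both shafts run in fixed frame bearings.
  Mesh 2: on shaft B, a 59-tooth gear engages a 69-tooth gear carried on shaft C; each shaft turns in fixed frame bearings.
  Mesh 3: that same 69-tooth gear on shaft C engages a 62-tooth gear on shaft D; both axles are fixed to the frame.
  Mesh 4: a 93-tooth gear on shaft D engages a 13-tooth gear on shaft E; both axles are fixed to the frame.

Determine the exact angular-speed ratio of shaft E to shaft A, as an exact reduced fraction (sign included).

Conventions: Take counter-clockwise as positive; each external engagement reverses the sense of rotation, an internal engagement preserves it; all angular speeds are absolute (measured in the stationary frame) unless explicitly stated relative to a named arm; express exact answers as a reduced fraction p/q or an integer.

2419/260

class = fixed-axis compound train [4 meshes; 4 ratios multiply, 4 sense flips]
mesh 1 [41T→30T]: running ratio 41/30, sense −
mesh 2 [59T→69T]: running ratio 2419/2070, sense +
mesh 3 [69T→62T]: running ratio 2419/1860, sense −
mesh 4 [93T→13T]: running ratio 2419/260, sense +
ω_out/ω_in = 2419/260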